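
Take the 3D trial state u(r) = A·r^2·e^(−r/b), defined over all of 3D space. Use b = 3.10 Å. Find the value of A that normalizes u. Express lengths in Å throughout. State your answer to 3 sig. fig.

Require ∫ |u|² 4πr² dr = 1 over the whole domain.
∫|u|² 4πr² dr = A²·(45·π·b^7/2).
Hence A² = 1/[45·π·b^7/2].
With b = 3.10: A² = 0.000005142 and A = 0.002268.

A ≈ 0.00227 Å^(-7/2)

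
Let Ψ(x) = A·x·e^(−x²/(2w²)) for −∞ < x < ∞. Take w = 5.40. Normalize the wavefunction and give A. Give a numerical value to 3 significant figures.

A ≈ 0.0847

Require ∫ |Ψ|² dx = 1 over the whole domain.
Using the Gaussian integral ∫_{−∞}^{∞} e^(−αx²) dx = √(π/α), the integral (without the A² prefactor) comes out to √(π)·w^3/2.
So A² = (√(π)·w^3/2)^(−1).
Plugging in w = 5.40 yields A = 0.08465.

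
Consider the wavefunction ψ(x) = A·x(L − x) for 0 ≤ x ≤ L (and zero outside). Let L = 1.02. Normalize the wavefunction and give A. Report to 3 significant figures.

Normalization requires ∫|ψ|² dx = 1, integrated from 0 to L.
Expanding the polynomial and integrating term by term, with ψ = A·x(L − x), the integral evaluates to A²·[L^5/30].
Hence A² = 1/[L^5/30].
Substituting L = 1.02 gives A² = 27.17, so A = 5.213.

A ≈ 5.21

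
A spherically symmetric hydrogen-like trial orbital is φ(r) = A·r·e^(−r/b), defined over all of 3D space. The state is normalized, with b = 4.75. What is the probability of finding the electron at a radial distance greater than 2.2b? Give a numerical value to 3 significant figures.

P ≈ 0.551

With dV = 4πr²dr, the probability is ∫|φ|² dV over r > 2.2b.
A² is fixed by ∫₀^∞ 4πr²|φ|² dr = 1, i.e. A² = (3·π·b^5)^(−1).
Substituting u = r/b, A², 4π and the length scale all cancel in the ratio: P = ∫_{2.2}^{∞} u^4·e^(-2·u) du / ∫_{0}^{∞} u^4·e^(-2·u) du.
An antiderivative of u^4·e^(-2·u) is -(u^4/2 + u^3 + 3·u^2/2 + 3·u/2 + 3/4)·e^(-2·u); evaluating from 2.2 to ∞ gives ≈ 0.41339, while the full integral is 3/4.
This evaluates to P = 0.5512.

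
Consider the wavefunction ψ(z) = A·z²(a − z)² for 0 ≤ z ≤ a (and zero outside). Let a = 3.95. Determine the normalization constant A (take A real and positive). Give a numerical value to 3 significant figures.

A ≈ 0.0519

The normalization condition is ∫|ψ|² dz = 1 from 0 to a.
Carrying out the integral gives A² · a^9/630.
Hence A² = 1/[a^9/630].
Substituting a = 3.95 gives A² = 0.002691, so A = 0.05188.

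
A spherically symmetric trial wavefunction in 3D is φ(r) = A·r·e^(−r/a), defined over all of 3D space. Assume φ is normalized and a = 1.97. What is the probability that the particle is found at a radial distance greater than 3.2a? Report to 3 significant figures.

Integrate the radial probability density 4πr²|φ|² over r > 3.2a.
A² is fixed by ∫₀^∞ 4πr²|φ|² dr = 1, i.e. A² = (3·π·a^5)^(−1).
In terms of u = r/a (A², 4π and the length scale all cancel between numerator and denominator), P = [∫_{3.2}^{∞} u^4·e^(-2·u) du] / [∫_{0}^{∞} u^4·e^(-2·u) du].
An antiderivative of u^4·e^(-2·u) is -(u^4/2 + u^3 + 3·u^2/2 + 3·u/2 + 3/4)·e^(-2·u); evaluating from 3.2 to ∞ gives ≈ 0.17630, while the full integral is 3/4.
The region integral divided by the full integral gives P = 0.2351.

P ≈ 0.235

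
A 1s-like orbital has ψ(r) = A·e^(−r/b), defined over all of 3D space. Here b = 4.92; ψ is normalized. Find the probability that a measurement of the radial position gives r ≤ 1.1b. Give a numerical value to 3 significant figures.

With dV = 4πr²dr, the probability is ∫|ψ|² dV over r ≤ 1.1b.
A² is fixed by ∫₀^∞ 4πr²|ψ|² dr = 1, i.e. A² = (π·b^3)^(−1).
Let u = r/b; then A², 4π and the length scale all cancel, so P = ∫_{0}^{1.1} u^2·e^(-2·u) du ÷ ∫_{0}^{∞} u^2·e^(-2·u) du.
With ∫ u^2·e^(-2·u) du = -(2·u^2 + 2·u + 1)·e^(-2·u)/4 + C, the region integral is 1/4 - 281·e^(-11/5)/200 and the full one is 1/4.
The region integral divided by the full integral gives P = 0.3773.

P ≈ 0.377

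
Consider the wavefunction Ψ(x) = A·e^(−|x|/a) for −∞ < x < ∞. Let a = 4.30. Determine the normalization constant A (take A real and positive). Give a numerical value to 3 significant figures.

A ≈ 0.482

Normalization requires ∫|Ψ|² dx = 1, integrated from −∞ to ∞.
∫|Ψ|² dx = A²·(a).
Setting this equal to 1 gives A² = 1/(a).
Substituting a = 4.30 gives A² = 0.2326, so A = 0.4822.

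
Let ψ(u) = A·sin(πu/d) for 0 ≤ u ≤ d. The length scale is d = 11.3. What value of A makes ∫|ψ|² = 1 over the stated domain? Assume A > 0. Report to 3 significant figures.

Normalization requires ∫|ψ|² du = 1, integrated from 0 to d.
With ∫₀^d sin²(nπu/d) du = d/2, carrying out the integral gives A² · d/2.
Setting this equal to 1 gives A² = 1/(d/2).
Substituting d = 11.3 gives A² = 0.1770, so A = 0.4207.

A ≈ 0.421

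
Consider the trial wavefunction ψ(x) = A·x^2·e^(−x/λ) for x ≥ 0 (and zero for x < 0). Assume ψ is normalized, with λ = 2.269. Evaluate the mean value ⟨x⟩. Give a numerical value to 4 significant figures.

⟨x⟩ ≈ 5.673

The expectation value is the |ψ|²-weighted average of x: ∫ x|ψ|² dx.
With ∫₀^∞ x^5 e^(−αx) dx = 5!/α^6, since the A² factors cancel between numerator and denominator, ⟨x⟩ = 5·λ/2.
Putting λ = 2.269 gives 5.6725.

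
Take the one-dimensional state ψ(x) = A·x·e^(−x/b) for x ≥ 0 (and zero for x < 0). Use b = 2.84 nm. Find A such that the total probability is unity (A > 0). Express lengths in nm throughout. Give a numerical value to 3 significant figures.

A ≈ 0.418 nm^(-3/2)

Require ∫ |ψ|² dx = 1 over the whole domain.
With ∫₀^∞ x^2 e^(−αx) dx = 2!/α^3, ∫|ψ|² dx = A²·(b^3/4).
Hence A² = 1/[b^3/4].
Plugging in b = 2.84 yields A = 0.4179.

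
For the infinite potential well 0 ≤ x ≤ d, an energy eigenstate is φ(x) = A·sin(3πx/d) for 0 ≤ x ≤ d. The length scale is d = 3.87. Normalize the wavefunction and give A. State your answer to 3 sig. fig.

The normalization condition is ∫|φ|² dx = 1 from 0 to d.
With ∫₀^d sin²(nπx/d) dx = d/2, ∫|φ|² dx = A²·(d/2).
Setting this equal to 1 gives A² = 1/(d/2).
Substituting d = 3.87 gives A² = 0.5168, so A = 0.7189.

A ≈ 0.719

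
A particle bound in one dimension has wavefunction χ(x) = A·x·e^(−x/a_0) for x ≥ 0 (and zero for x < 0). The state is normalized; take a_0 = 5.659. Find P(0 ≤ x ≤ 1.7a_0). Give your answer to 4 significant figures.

P = ∫_{0}^{1.7a_0} |χ(x)|² dx.
The normalization integral ∫|χ|²dx over the whole domain equals a_0^3/4·A², and A² cancels in the ratio.
In terms of u = x/a_0 (A² and the length scale cancel between numerator and denominator), P = [∫_{0}^{1.7} u^2·e^(-2·u) du] / [∫_{0}^{∞} u^2·e^(-2·u) du].
With ∫ u^2·e^(-2·u) du = -(2·u^2 + 2·u + 1)·e^(-2·u)/4 + C, the region integral is 1/4 - 509·e^(-17/5)/200 and the full one is 1/4.
Evaluating gives P = 0.66026.

P ≈ 0.6603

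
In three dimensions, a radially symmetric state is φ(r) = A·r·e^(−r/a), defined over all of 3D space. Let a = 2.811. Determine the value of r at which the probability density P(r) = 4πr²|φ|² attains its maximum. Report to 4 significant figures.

r ≈ 5.622

Differentiate P(r) = 4πr²|φ|² with respect to r and set to zero.
This gives r = 2·a.
With a = 2.811, the most probable radial distance is 5.6220.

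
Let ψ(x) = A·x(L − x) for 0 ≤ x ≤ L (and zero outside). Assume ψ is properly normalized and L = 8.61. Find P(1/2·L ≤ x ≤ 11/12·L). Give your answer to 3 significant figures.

P ≈ 0.495

|ψ|² is the probability density, so P = ∫_{1/2·L}^{11/12·L} |ψ|² dx.
Since A² = 1/(L^5/30), this is the region integral divided by the full normalization integral.
Let u = x/L; then A² and the length scale cancel, so P = ∫_{1/2}^{11/12} u^2·(1 - u)^2 du ÷ ∫_{0}^{1} u^2·(1 - u)^2 du.
With ∫ u^2·(1 - u)^2 du = u^3·(6·u^2 - 15·u + 10)/30 + C, the region integral is ≈ 0.016497 and the full one is 1/30.
Evaluating gives P = 0.4949.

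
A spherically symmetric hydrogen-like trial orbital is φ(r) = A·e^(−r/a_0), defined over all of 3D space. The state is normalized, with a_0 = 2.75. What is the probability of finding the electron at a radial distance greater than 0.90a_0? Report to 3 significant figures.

Integrate the radial probability density 4πr²|φ|² over r > 0.90a_0.
Normalization gives A² = 1/(π·a_0^3).
Substituting u = r/a_0, A², 4π and the length scale all cancel in the ratio: P = ∫_{0.90}^{∞} u^2·e^(-2·u) du / ∫_{0}^{∞} u^2·e^(-2·u) du.
With ∫ u^2·e^(-2·u) du = -(2·u^2 + 2·u + 1)·e^(-2·u)/4 + C, the region integral is 221·e^(-9/5)/200 and the full one is 1/4.
Taking the ratio yields P = 0.7306.

P ≈ 0.731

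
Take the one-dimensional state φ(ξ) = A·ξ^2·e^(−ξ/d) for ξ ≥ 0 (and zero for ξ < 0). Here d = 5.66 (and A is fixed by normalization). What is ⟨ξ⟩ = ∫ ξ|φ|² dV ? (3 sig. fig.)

By definition ⟨ξ⟩ = ∫ ξ |φ(ξ)|² dξ.
The ratio of the moment integral to the normalization integral gives ⟨ξ⟩ = 5·d/2.
With d = 5.66, ⟨ξ⟩ = 14.15.

⟨ξ⟩ ≈ 14.2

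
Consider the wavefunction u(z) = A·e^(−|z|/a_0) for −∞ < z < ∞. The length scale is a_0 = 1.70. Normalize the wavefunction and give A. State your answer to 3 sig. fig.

A ≈ 0.767

We need A² ∫|f|² dz = 1, taking the integral from −∞ to ∞.
With u = A·e^(−|z|/a_0), the integral evaluates to A²·[a_0].
With a_0 = 1.70: A² = 0.5882 and A = 0.7670.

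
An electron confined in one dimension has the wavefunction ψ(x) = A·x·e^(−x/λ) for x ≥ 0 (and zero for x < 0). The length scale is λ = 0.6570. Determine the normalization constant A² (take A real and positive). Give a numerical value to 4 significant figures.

A^2 ≈ 14.10

The normalization condition is ∫|ψ|² dx = 1 from 0 to ∞.
With ∫₀^∞ x^2 e^(−αx) dx = 2!/α^3, carrying out the integral gives A² · λ^3/4.
With λ = 0.6570: A² = 14.105 and A = 3.7556.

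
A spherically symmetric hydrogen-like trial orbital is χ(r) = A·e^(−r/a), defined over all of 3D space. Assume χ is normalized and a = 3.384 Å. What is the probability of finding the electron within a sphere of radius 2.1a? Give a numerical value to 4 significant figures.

Integrate the radial probability density 4πr²|χ|² over r ≤ 2.1a.
Normalization gives A² = 1/(π·a^3).
In terms of u = r/a (A², 4π and the length scale all cancel between numerator and denominator), P = [∫_{0}^{2.1} u^2·e^(-2·u) du] / [∫_{0}^{∞} u^2·e^(-2·u) du].
An antiderivative of u^2·e^(-2·u) is -(2·u^2 + 2·u + 1)·e^(-2·u)/4; evaluating from 0 to 2.1 gives 1/4 - 701·e^(-21/5)/200, while the full integral is 1/4.
The region integral divided by the full integral gives P = 0.78976.

P ≈ 0.7898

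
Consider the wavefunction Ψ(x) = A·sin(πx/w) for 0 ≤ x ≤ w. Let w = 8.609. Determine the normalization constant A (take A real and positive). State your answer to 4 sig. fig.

The normalization condition is ∫|Ψ|² dx = 1 from 0 to w.
Using sin²θ = (1 − cos 2θ)/2, with Ψ = A·sin(πx/w), the integral evaluates to A²·[w/2].
So A² = (w/2)^(−1).
Substituting w = 8.609 gives A² = 0.23232, so A = 0.48199.

A ≈ 0.4820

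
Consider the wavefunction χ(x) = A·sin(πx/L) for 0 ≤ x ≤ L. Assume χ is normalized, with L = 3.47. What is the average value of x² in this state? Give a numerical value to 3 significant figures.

⟨x^2⟩ ≈ 3.40

The expectation value is the |χ|²-weighted average of x^2: ∫ x^2|χ|² dx.
Evaluating both integrals, ⟨x²⟩ = -L^2/(2·π^2) + L^2/3.
Putting L = 3.47 gives 3.404.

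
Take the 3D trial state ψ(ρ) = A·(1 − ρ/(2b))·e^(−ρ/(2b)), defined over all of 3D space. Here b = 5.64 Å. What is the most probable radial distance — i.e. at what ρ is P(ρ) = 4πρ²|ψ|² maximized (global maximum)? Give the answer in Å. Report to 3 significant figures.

ρ ≈ 29.5 Å

Set d/dρ [P(ρ) = 4πρ²|ψ|²] = 0 and solve for ρ > 0.
Solving yields ρ = b·(√(5) + 3).
With b = 5.64, the most probable radial distance is 29.53 Å.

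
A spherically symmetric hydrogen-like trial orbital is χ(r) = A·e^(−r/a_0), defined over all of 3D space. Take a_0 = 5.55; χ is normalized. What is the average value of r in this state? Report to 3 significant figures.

⟨r⟩ ≈ 8.33

The expectation value is the |χ|²-weighted average of r: ∫ r|χ|² 4πr² dr.
Recall ∫₀^∞ r^m e^(−r/β) dr = m!·β^(m+1), evaluating both integrals, ⟨r⟩ = 3·a_0/2.
Putting a_0 = 5.55 gives 8.325.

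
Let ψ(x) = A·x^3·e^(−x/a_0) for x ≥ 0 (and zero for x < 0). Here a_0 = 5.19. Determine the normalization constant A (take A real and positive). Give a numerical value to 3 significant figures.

A ≈ 0.00132

Normalization requires ∫|ψ|² dx = 1, integrated from 0 to ∞.
∫|ψ|² dx = A²·(45·a_0^7/8).
Setting this equal to 1 gives A² = 1/(45·a_0^7/8).
With a_0 = 5.19: A² = 0.000001753 and A = 0.001324.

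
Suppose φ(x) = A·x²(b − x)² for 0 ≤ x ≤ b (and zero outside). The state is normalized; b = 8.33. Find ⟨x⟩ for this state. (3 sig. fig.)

By definition ⟨x⟩ = ∫ x |φ(x)|² dx.
Expanding the polynomial and integrating term by term, the ratio of the moment integral to the normalization integral gives ⟨x⟩ = b/2.
With b = 8.33, ⟨x⟩ = 4.165.

⟨x⟩ ≈ 4.17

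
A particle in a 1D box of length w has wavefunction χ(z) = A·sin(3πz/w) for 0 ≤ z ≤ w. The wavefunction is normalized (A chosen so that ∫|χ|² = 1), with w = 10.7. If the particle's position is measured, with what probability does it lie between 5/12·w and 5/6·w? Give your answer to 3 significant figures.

|χ|² is the probability density, so P = ∫_{5/12·w}^{5/6·w} |χ|² dz.
Since A² = 1/(w/2), this is the region integral divided by the full normalization integral.
In terms of u = z/w (A² and the length scale cancel between numerator and denominator), P = [∫_{5/12}^{5/6} sin(3·π·u)^2 du] / [∫_{0}^{1} sin(3·π·u)^2 du].
Using ∫ sin(3·π·u)^2 du = u/2 - sin(6·π·u)/(12·π), the numerator is 1/(12·π) + 5/24 and the denominator is 1/2.
This works out to P = (2 + 5·π)/(12·π).

P ≈ 0.470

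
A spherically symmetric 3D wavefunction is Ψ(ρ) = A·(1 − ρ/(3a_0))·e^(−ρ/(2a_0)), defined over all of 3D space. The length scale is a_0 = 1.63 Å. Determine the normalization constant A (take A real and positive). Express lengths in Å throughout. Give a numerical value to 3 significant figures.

A ≈ 0.166 Å^(-3/2)

Require ∫ |Ψ|² 4πρ² dρ = 1 over the whole domain.
Recall ∫₀^∞ ρ^m e^(−ρ/β) dρ = m!·β^(m+1), with Ψ = A·(1 − ρ/(3a_0))·e^(−ρ/(2a_0)), the integral evaluates to A²·[8·π·a_0^3/3].
Plugging in a_0 = 1.63 yields A = 0.1660.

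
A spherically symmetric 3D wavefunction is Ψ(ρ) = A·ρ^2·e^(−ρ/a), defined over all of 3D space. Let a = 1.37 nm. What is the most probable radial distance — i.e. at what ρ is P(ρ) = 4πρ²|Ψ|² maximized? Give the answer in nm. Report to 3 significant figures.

Set d/dρ [P(ρ) = 4πρ²|Ψ|²] = 0 and solve for ρ > 0.
This gives ρ = 3·a.
With a = 1.37, the most probable radial distance is 4.110 nm.

ρ ≈ 4.11 nm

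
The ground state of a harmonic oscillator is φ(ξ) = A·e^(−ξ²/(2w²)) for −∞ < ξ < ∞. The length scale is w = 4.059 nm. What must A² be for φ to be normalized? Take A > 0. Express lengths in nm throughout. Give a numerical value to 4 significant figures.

A^2 ≈ 0.1390 nm^(-1)

We need A² ∫|f|² dξ = 1, taking the integral from −∞ to ∞.
Using the Gaussian integral ∫_{−∞}^{∞} e^(−αξ²) dξ = √(π/α), ∫|φ|² dξ = A²·(√(π)·w).
Setting this equal to 1 gives A² = 1/(√(π)·w).
Plugging in w = 4.059 yields A = 0.37282.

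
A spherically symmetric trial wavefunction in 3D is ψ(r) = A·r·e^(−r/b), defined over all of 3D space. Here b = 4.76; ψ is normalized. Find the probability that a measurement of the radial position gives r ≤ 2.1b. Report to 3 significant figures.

Integrate the radial probability density 4πr²|ψ|² over r ≤ 2.1b.
The full normalization integral is A²·[3·π·b^5] = 1, fixing A².
In terms of u = r/b (A², 4π and the length scale all cancel between numerator and denominator), P = [∫_{0}^{2.1} u^4·e^(-2·u) du] / [∫_{0}^{∞} u^4·e^(-2·u) du].
With ∫ u^4·e^(-2·u) du = -(u^4/2 + u^3 + 3·u^2/2 + 3·u/2 + 3/4)·e^(-2·u) + C, the region integral is ≈ 0.30763 and the full one is 3/4.
The region integral divided by the full integral gives P = 0.4102.

P ≈ 0.410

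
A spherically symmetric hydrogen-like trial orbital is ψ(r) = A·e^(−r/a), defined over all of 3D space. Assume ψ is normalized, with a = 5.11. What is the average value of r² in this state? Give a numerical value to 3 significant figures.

⟨r²⟩ = ∫ r^2 |ψ|² 4πr² dr over the full domain.
Using ∫₀^∞ rⁿ e^(−αr) dr = n!/αⁿ⁺¹, since the A² factors cancel between numerator and denominator, ⟨r²⟩ = 3·a^2.
With a = 5.11, ⟨r^2⟩ = 78.34.

⟨r^2⟩ ≈ 78.3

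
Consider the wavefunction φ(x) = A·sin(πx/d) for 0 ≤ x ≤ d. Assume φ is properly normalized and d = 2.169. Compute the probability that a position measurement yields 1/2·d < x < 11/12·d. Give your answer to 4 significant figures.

The probability is P = ∫ |φ|² dx over [1/2·d, 11/12·d].
The normalization integral ∫|φ|²dx over the whole domain equals d/2·A², and A² cancels in the ratio.
Substituting u = x/d, A² and the length scale cancel in the ratio: P = ∫_{1/2}^{11/12} sin(π·u)^2 du / ∫_{0}^{1} sin(π·u)^2 du.
With ∫ sin(π·u)^2 du = u/2 - sin(2·π·u)/(4·π) + C, the region integral is 1/(8·π) + 5/24 and the full one is 1/2.
This works out to P = (3 + 5·π)/(12·π).

P ≈ 0.4962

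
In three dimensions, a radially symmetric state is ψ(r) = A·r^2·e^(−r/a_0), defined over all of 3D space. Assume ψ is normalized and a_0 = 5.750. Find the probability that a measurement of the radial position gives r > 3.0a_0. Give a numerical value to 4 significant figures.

P ≈ 0.6063

With dV = 4πr²dr, the probability is ∫|ψ|² dV over r > 3.0a_0.
The full normalization integral is A²·[45·π·a_0^7/2] = 1, fixing A².
Substituting u = r/a_0, A², 4π and the length scale all cancel in the ratio: P = ∫_{3.0}^{∞} u^6·e^(-2·u) du / ∫_{0}^{∞} u^6·e^(-2·u) du.
An antiderivative of u^6·e^(-2·u) is -(4·u^6 + 12·u^5 + 30·u^4 + 60·u^3 + 90·u^2 + 90·u + 45)·e^(-2·u)/8; evaluating from 3.0 to ∞ gives ≈ 3.41045, while the full integral is 45/8.
The region integral divided by the full integral gives P = 0.60630.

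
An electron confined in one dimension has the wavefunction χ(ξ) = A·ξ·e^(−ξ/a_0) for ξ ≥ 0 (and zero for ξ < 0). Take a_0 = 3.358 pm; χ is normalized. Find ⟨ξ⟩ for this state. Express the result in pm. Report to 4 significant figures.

⟨ξ⟩ = ∫ ξ |χ|² dξ over the full domain.
Evaluating both integrals, ⟨ξ⟩ = 3·a_0/2.
With a_0 = 3.358, ⟨ξ⟩ = 5.0370.

⟨ξ⟩ ≈ 5.037 pm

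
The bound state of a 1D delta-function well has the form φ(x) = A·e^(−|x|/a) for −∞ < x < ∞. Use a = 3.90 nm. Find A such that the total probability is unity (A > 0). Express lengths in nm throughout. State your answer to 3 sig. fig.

The normalization condition is ∫|φ|² dx = 1 from −∞ to ∞.
∫|φ|² dx = A²·(a).
Setting this equal to 1 gives A² = 1/(a).
Plugging in a = 3.90 yields A = 0.5064.

A ≈ 0.506 nm^(-1/2)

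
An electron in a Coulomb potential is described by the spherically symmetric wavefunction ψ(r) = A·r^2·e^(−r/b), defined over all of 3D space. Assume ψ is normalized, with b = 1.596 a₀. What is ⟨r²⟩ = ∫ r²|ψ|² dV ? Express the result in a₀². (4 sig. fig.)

By definition ⟨r²⟩ = ∫ r^2 |ψ(r)|² 4πr² dr.
Using ∫₀^∞ rⁿ e^(−αr) dr = n!/αⁿ⁺¹, the ratio of the moment integral to the normalization integral gives ⟨r²⟩ = 14·b^2.
With b = 1.596, ⟨r^2⟩ = 35.661.

⟨r^2⟩ ≈ 35.66 a₀^2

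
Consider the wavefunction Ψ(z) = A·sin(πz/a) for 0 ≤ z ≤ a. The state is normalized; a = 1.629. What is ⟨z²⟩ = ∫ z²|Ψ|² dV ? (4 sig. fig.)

⟨z^2⟩ ≈ 0.7501

⟨z²⟩ = ∫ z^2 |Ψ|² dz over the full domain.
Using sin²θ = (1 − cos 2θ)/2, evaluating both integrals, ⟨z²⟩ = -a^2/(2·π^2) + a^2/3.
With a = 1.629, ⟨z^2⟩ = 0.75011.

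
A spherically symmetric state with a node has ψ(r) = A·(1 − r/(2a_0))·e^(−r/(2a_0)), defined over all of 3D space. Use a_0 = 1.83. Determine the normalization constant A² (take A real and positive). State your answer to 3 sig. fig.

Require ∫ |ψ|² 4πr² dr = 1 over the whole domain.
The angular integral contributes 4π, leaving ∫₀^∞ r²|ψ|² dr.
With ∫₀^∞ r^4 e^(−αr) dr = 4!/α^5, ∫|ψ|² 4πr² dr = A²·(8·π·a_0^3).
Hence A² = 1/[8·π·a_0^3].
Substituting a_0 = 1.83 gives A² = 0.006492, so A = 0.08058.

A^2 ≈ 0.00649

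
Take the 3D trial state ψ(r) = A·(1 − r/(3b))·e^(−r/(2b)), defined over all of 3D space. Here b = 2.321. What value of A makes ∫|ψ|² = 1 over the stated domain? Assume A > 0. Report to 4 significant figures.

A ≈ 0.09771

Require ∫ |ψ|² 4πr² dr = 1 over the whole domain.
In 3D with spherical symmetry the volume element is 4πr² dr.
Recall ∫₀^∞ r^m e^(−r/β) dr = m!·β^(m+1), carrying out the integral gives A² · 8·π·b^3/3.
So A² = (8·π·b^3/3)^(−1).
With b = 2.321: A² = 0.0095468 and A = 0.097708.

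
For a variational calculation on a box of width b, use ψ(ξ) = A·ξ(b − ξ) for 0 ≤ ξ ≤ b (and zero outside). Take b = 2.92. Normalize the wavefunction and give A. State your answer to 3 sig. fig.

A ≈ 0.376

Require ∫ |ψ|² dξ = 1 over the whole domain.
∫|ψ|² dξ = A²·(b^5/30).
Setting this equal to 1 gives A² = 1/(b^5/30).
With b = 2.92: A² = 0.1413 and A = 0.3759.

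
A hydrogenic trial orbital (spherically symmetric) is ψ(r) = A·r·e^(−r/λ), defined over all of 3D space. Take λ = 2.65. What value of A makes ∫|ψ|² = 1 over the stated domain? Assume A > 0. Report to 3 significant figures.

A ≈ 0.0285

We need A² ∫|f|² 4πr² dr = 1, taking the integral from 0 to ∞.
The angular integral contributes 4π, leaving ∫₀^∞ r²|ψ|² dr.
With ∫₀^∞ r^4 e^(−αr) dr = 4!/α^5, carrying out the integral gives A² · 3·π·λ^5.
Plugging in λ = 2.65 yields A = 0.02849.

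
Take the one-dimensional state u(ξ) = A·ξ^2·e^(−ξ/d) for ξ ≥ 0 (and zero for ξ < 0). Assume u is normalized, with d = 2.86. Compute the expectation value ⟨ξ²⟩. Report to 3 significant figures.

By definition ⟨ξ²⟩ = ∫ ξ^2 |u(ξ)|² dξ.
With ∫₀^∞ ξ^6 e^(−αξ) dξ = 6!/α^7, the ratio of the moment integral to the normalization integral gives ⟨ξ²⟩ = 15·d^2/2.
With d = 2.86, ⟨ξ^2⟩ = 61.35.

⟨ξ^2⟩ ≈ 61.3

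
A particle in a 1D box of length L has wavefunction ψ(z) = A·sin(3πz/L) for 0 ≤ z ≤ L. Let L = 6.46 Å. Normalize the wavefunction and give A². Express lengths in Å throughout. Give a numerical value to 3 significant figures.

Normalization requires ∫|ψ|² dz = 1, integrated from 0 to L.
Carrying out the integral gives A² · L/2.
Setting this equal to 1 gives A² = 1/(L/2).
Substituting L = 6.46 gives A² = 0.3096, so A = 0.5564.

A^2 ≈ 0.310 Å^(-1)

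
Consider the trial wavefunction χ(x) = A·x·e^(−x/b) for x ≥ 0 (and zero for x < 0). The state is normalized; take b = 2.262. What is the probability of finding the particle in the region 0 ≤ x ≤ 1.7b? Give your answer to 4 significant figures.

P = ∫_{0}^{1.7b} |χ(x)|² dx.
With A² fixed by ∫|χ|² = 1, i.e. A² = (b^3/4)^(−1), substitute and integrate.
Let u = x/b; then A² and the length scale cancel, so P = ∫_{0}^{1.7} u^2·e^(-2·u) du ÷ ∫_{0}^{∞} u^2·e^(-2·u) du.
Using ∫ u^2·e^(-2·u) du = -(2·u^2 + 2·u + 1)·e^(-2·u)/4, the numerator is 1/4 - 509·e^(-17/5)/200 and the denominator is 1/4.
The result is P = 0.66026.

P ≈ 0.6603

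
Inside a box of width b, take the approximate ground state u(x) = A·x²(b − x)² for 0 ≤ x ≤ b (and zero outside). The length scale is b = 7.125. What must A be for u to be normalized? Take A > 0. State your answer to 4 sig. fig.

A ≈ 0.003649

Normalization requires ∫|u|² dx = 1, integrated from 0 to b.
Expanding the polynomial and integrating term by term, with u = A·x²(b − x)², the integral evaluates to A²·[b^9/630].
Setting this equal to 1 gives A² = 1/(b^9/630).
With b = 7.125: A² = 0.000013313 and A = 0.0036487.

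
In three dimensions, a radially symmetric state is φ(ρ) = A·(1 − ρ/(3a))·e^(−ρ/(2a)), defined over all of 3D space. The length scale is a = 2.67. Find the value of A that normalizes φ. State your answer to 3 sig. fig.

A ≈ 0.0792

Require ∫ |φ|² 4πρ² dρ = 1 over the whole domain.
Recall ∫₀^∞ ρ^m e^(−ρ/β) dρ = m!·β^(m+1), carrying out the integral gives A² · 8·π·a^3/3.
Plugging in a = 2.67 yields A = 0.07919.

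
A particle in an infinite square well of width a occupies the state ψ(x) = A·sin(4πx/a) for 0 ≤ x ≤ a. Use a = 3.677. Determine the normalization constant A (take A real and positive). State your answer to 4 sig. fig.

A ≈ 0.7375

We need A² ∫|f|² dx = 1, taking the integral from 0 to a.
Using sin²θ = (1 − cos 2θ)/2, ∫|ψ|² dx = A²·(a/2).
Hence A² = 1/[a/2].
With a = 3.677: A² = 0.54392 and A = 0.73751.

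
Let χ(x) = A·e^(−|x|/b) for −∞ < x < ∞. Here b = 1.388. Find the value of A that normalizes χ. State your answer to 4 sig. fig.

A ≈ 0.8488

The normalization condition is ∫|χ|² dx = 1 from −∞ to ∞.
The integral (without the A² prefactor) comes out to b.
Hence A² = 1/[b].
With b = 1.388: A² = 0.72046 and A = 0.84880.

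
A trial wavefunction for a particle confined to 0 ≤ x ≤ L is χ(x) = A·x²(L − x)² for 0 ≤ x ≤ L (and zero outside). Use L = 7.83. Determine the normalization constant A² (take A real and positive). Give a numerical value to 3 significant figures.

A^2 ≈ 0.00000569

Require ∫ |χ|² dx = 1 over the whole domain.
Carrying out the integral gives A² · L^9/630.
So A² = (L^9/630)^(−1).
With L = 7.83: A² = 0.000005695 and A = 0.002386.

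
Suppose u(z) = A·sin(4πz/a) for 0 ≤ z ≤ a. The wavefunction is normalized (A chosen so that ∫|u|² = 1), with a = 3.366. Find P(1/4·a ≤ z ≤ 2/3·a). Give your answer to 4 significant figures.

P ≈ 0.4511

P = ∫_{1/4·a}^{2/3·a} |u(z)|² dz.
With A² fixed by ∫|u|² = 1, i.e. A² = (a/2)^(−1), substitute and integrate.
In terms of t = z/a (A² and the length scale cancel between numerator and denominator), P = [∫_{1/4}^{2/3} sin(4·π·t)^2 dt] / [∫_{0}^{1} sin(4·π·t)^2 dt].
Using ∫ sin(4·π·t)^2 dt = t/2 - sin(4·π·t)·cos(4·π·t)/(8·π), the numerator is √(3)/(32·π) + 5/24 and the denominator is 1/2.
The result is P = √(3)/(16·π) + 5/12.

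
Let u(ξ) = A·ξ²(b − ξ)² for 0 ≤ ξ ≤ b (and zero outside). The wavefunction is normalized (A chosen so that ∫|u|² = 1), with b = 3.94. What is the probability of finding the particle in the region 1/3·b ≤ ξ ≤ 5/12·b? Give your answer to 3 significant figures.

P = ∫_{1/3·b}^{5/12·b} |u(ξ)|² dξ.
The normalization integral ∫|u|²dξ over the whole domain equals b^9/630·A², and A² cancels in the ratio.
Let t = ξ/b; then A² and the length scale cancel, so P = ∫_{1/3}^{5/12} t^4·(1 - t)^4 dt ÷ ∫_{0}^{1} t^4·(1 - t)^4 dt.
An antiderivative of t^4·(1 - t)^4 is t^5·(70·t^4 - 315·t^3 + 540·t^2 - 420·t + 126)/630; evaluating from 1/3 to 5/12 gives ≈ 0.00024997, while the full integral is 1/630.
Taking the ratio, P = 0.1575.

P ≈ 0.157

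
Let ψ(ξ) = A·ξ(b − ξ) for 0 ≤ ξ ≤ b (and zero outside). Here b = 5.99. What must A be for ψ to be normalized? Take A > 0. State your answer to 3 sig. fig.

The normalization condition is ∫|ψ|² dξ = 1 from 0 to b.
Carrying out the integral gives A² · b^5/30.
With b = 5.99: A² = 0.003890 and A = 0.06237.

A ≈ 0.0624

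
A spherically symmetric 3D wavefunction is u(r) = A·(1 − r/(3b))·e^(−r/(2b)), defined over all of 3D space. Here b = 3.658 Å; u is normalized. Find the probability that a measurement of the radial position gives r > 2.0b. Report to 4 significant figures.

P ≈ 0.6767

P = ∫ |u|² 4πr² dr over r > 2.0b.
Normalization gives A² = 1/(8·π·b^3/3).
Let t = r/b; then A², 4π and the length scale all cancel, so P = ∫_{2.0}^{∞} t^2·(1 - t/3)^2·e^(-t) dt ÷ ∫_{0}^{∞} t^2·(1 - t/3)^2·e^(-t) dt.
With ∫ t^2·(1 - t/3)^2·e^(-t) dt = (-t^4 + 2·t^3 - 3·t^2 - 6·t - 6)·e^(-t)/9 + C, the region integral is 10·e^(-2)/3 and the full one is 2/3.
This evaluates to P = 0.67668.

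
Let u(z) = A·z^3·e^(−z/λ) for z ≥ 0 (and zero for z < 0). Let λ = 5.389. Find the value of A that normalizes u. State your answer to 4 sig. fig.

We need A² ∫|f|² dz = 1, taking the integral from 0 to ∞.
Carrying out the integral gives A² · 45·λ^7/8.
Setting this equal to 1 gives A² = 1/(45·λ^7/8).
With λ = 5.389: A² = 0.0000013469 and A = 0.0011605.

A ≈ 0.001161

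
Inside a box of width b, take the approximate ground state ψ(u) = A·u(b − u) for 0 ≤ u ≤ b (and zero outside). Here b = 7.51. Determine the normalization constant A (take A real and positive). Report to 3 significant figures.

Require ∫ |ψ|² du = 1 over the whole domain.
Carrying out the integral gives A² · b^5/30.
Setting this equal to 1 gives A² = 1/(b^5/30).
Substituting b = 7.51 gives A² = 0.001256, so A = 0.03544.

A ≈ 0.0354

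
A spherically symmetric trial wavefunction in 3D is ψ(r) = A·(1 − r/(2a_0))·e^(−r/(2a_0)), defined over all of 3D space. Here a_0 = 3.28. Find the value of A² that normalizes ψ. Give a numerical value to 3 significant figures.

Normalization requires ∫|ψ|² 4πr² dr = 1, integrated from 0 to ∞.
In 3D with spherical symmetry the volume element is 4πr² dr.
Using ∫₀^∞ rⁿ e^(−αr) dr = n!/αⁿ⁺¹, with ψ = A·(1 − r/(2a_0))·e^(−r/(2a_0)), the integral evaluates to A²·[8·π·a_0^3].
So A² = (8·π·a_0^3)^(−1).
With a_0 = 3.28: A² = 0.001128 and A = 0.03358.

A^2 ≈ 0.00113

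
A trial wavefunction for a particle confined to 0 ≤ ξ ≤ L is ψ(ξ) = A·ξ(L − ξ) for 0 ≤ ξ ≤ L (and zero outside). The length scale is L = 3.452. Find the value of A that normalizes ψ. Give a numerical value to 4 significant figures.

A ≈ 0.2474

We need A² ∫|f|² dξ = 1, taking the integral from 0 to L.
Expanding the polynomial and integrating term by term, with ψ = A·ξ(L − ξ), the integral evaluates to A²·[L^5/30].
Hence A² = 1/[L^5/30].
Substituting L = 3.452 gives A² = 0.061202, so A = 0.24739.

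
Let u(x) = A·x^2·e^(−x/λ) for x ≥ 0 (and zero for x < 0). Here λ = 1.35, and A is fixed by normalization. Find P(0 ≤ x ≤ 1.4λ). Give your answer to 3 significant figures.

The probability is P = ∫ |u|² dx over [0, 1.4λ].
Since A² = 1/(3·λ^5/4), this is the region integral divided by the full normalization integral.
Substituting t = x/λ, A² and the length scale cancel in the ratio: P = ∫_{0}^{1.4} t^4·e^(-2·t) dt / ∫_{0}^{∞} t^4·e^(-2·t) dt.
An antiderivative of t^4·e^(-2·t) is -(t^4/2 + t^3 + 3·t^2/2 + 3·t/2 + 3/4)·e^(-2·t); evaluating from 0 to 1.4 gives ≈ 0.11424, while the full integral is 3/4.
This works out to P = 0.1523.

P ≈ 0.152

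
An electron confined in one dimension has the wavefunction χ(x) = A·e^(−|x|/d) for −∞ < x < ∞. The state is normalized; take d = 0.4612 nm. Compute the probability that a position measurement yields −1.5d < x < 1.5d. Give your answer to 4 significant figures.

The probability is P = ∫ |χ|² dx over [−1.5d, 1.5d].
The normalization integral ∫|χ|²dx over the whole domain equals d·A², and A² cancels in the ratio.
By symmetry take twice the x ≥ 0 contribution in numerator and denominator; the 2's cancel. Let u = x/d; then A² and the length scale cancel, so P = ∫_{0}^{1.5} e^(-2·u) du ÷ ∫_{0}^{∞} e^(-2·u) du.
Using ∫ e^(-2·u) du = -e^(-2·u)/2, the numerator is 1/2 - e^(-3)/2 and the denominator is 1/2.
The result is P = 0.95021.

P ≈ 0.9502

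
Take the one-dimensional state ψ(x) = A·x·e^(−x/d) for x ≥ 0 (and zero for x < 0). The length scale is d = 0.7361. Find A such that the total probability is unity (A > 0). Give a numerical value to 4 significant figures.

A ≈ 3.167

The normalization condition is ∫|ψ|² dx = 1 from 0 to ∞.
With ∫₀^∞ x^2 e^(−αx) dx = 2!/α^3, with ψ = A·x·e^(−x/d), the integral evaluates to A²·[d^3/4].
So A² = (d^3/4)^(−1).
Substituting d = 0.7361 gives A² = 10.029, so A = 3.1668.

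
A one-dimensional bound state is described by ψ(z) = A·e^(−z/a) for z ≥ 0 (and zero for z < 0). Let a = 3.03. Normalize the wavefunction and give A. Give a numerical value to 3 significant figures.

The normalization condition is ∫|ψ|² dz = 1 from 0 to ∞.
With ψ = A·e^(−z/a), the integral evaluates to A²·[a/2].
Substituting a = 3.03 gives A² = 0.6601, so A = 0.8124.

A ≈ 0.812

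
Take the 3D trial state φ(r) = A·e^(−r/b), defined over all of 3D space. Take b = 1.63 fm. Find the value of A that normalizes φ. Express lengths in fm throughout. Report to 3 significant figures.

A ≈ 0.271 fm^(-3/2)

Require ∫ |φ|² 4πr² dr = 1 over the whole domain.
The angular integral contributes 4π, leaving ∫₀^∞ r²|φ|² dr.
With ∫₀^∞ r^2 e^(−αr) dr = 2!/α^3, carrying out the integral gives A² · π·b^3.
Setting this equal to 1 gives A² = 1/(π·b^3).
With b = 1.63: A² = 0.07350 and A = 0.2711.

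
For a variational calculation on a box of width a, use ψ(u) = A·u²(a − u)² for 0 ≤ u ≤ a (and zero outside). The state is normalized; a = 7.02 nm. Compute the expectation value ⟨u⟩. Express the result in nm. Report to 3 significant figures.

The expectation value is the |ψ|²-weighted average of u: ∫ u|ψ|² du.
Evaluating both integrals, ⟨u⟩ = a/2.
Putting a = 7.02 gives 3.510.

⟨u⟩ ≈ 3.51 nm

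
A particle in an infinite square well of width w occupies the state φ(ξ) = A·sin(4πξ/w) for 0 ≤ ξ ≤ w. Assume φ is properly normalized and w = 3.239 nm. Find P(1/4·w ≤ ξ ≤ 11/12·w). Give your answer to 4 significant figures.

P ≈ 0.7011

P = ∫_{1/4·w}^{11/12·w} |φ(ξ)|² dξ.
Since A² = 1/(w/2), this is the region integral divided by the full normalization integral.
Substituting u = ξ/w, A² and the length scale cancel in the ratio: P = ∫_{1/4}^{11/12} sin(4·π·u)^2 du / ∫_{0}^{1} sin(4·π·u)^2 du.
Using ∫ sin(4·π·u)^2 du = u/2 - sin(4·π·u)·cos(4·π·u)/(8·π), the numerator is √(3)/(32·π) + 1/3 and the denominator is 1/2.
The result is P = √(3)/(16·π) + 2/3.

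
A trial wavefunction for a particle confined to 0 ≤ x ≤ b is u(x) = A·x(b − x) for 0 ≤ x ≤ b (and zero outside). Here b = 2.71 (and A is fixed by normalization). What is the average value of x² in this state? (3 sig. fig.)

By definition ⟨x²⟩ = ∫ x^2 |u(x)|² dx.
Expanding the polynomial and integrating term by term, evaluating both integrals, ⟨x²⟩ = 2·b^2/7.
With b = 2.71, ⟨x^2⟩ = 2.098.

⟨x^2⟩ ≈ 2.10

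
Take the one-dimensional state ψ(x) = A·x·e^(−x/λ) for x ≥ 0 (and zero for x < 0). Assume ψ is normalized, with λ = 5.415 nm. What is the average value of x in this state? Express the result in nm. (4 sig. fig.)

The expectation value is the |ψ|²-weighted average of x: ∫ x|ψ|² dx.
Recall ∫₀^∞ x^m e^(−x/β) dx = m!·β^(m+1), the ratio of the moment integral to the normalization integral gives ⟨x⟩ = 3·λ/2.
Putting λ = 5.415 gives 8.1225.

⟨x⟩ ≈ 8.123 nm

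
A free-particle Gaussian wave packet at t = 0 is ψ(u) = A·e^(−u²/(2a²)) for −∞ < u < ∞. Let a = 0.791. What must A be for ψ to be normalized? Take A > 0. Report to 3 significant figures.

A ≈ 0.845

The normalization condition is ∫|ψ|² du = 1 from −∞ to ∞.
Using the Gaussian integral ∫_{−∞}^{∞} e^(−αu²) du = √(π/α), the integral (without the A² prefactor) comes out to √(π)·a.
Hence A² = 1/[√(π)·a].
With a = 0.791: A² = 0.7133 and A = 0.8445.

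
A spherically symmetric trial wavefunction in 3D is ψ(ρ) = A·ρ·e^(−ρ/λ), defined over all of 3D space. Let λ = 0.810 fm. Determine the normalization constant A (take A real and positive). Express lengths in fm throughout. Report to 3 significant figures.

The normalization condition is ∫|ψ|² 4πρ² dρ = 1 from 0 to ∞.
(Spherical symmetry: dV = 4πρ² dρ.)
The integral (without the A² prefactor) comes out to 3·π·λ^5.
Hence A² = 1/[3·π·λ^5].
With λ = 0.810: A² = 0.3043 and A = 0.5516.

A ≈ 0.552 fm^(-5/2)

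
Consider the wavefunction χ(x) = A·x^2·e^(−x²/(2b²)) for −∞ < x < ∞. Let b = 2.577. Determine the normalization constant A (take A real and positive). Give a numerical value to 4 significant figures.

A ≈ 0.08136

We need A² ∫|f|² dx = 1, taking the integral from −∞ to ∞.
Differentiating ∫e^(−αx²) dx = √(π/α) under α to get the higher moments, the integral (without the A² prefactor) comes out to 3·√(π)·b^5/4.
Setting this equal to 1 gives A² = 1/(3·√(π)·b^5/4).
With b = 2.577: A² = 0.0066190 and A = 0.081357.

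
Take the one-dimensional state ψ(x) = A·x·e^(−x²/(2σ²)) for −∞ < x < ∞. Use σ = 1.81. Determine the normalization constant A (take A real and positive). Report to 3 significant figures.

Require ∫ |ψ|² dx = 1 over the whole domain.
Differentiating ∫e^(−αx²) dx = √(π/α) under α to get the higher moments, with ψ = A·x·e^(−x²/(2σ²)), the integral evaluates to A²·[√(π)·σ^3/2].
Hence A² = 1/[√(π)·σ^3/2].
With σ = 1.81: A² = 0.1903 and A = 0.4362.

A ≈ 0.436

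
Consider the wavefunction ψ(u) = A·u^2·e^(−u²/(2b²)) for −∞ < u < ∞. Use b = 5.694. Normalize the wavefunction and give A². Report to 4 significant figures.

Require ∫ |ψ|² du = 1 over the whole domain.
Differentiating ∫e^(−αu²) du = √(π/α) under α to get the higher moments, with ψ = A·u^2·e^(−u²/(2b²)), the integral evaluates to A²·[3·√(π)·b^5/4].
So A² = (3·√(π)·b^5/4)^(−1).
With b = 5.694: A² = 0.00012568 and A = 0.011211.

A^2 ≈ 0.0001257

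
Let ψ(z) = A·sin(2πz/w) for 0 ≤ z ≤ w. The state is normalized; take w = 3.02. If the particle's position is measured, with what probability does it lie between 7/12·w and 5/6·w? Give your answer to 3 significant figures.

P ≈ 0.388

|ψ|² is the probability density, so P = ∫_{7/12·w}^{5/6·w} |ψ|² dz.
With A² fixed by ∫|ψ|² = 1, i.e. A² = (w/2)^(−1), substitute and integrate.
Let u = z/w; then A² and the length scale cancel, so P = ∫_{7/12}^{5/6} sin(2·π·u)^2 du ÷ ∫_{0}^{1} sin(2·π·u)^2 du.
An antiderivative of sin(2·π·u)^2 is u/2 - sin(4·π·u)/(8·π); evaluating from 7/12 to 5/6 gives √(3)/(8·π) + 1/8, while the full integral is 1/2.
The result is P = (√(3) + π)/(4·π).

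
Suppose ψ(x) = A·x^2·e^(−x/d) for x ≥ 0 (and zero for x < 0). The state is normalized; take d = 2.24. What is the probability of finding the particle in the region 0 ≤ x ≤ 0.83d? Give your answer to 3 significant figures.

The probability is P = ∫ |ψ|² dx over [0, 0.83d].
With A² fixed by ∫|ψ|² = 1, i.e. A² = (3·d^5/4)^(−1), substitute and integrate.
Substituting u = x/d, A² and the length scale cancel in the ratio: P = ∫_{0}^{0.83} u^4·e^(-2·u) du / ∫_{0}^{∞} u^4·e^(-2·u) du.
An antiderivative of u^4·e^(-2·u) is -(u^4/2 + u^3 + 3·u^2/2 + 3·u/2 + 3/4)·e^(-2·u); evaluating from 0 to 0.83 gives ≈ 0.020355, while the full integral is 3/4.
This works out to P = 0.02714.

P ≈ 0.0271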